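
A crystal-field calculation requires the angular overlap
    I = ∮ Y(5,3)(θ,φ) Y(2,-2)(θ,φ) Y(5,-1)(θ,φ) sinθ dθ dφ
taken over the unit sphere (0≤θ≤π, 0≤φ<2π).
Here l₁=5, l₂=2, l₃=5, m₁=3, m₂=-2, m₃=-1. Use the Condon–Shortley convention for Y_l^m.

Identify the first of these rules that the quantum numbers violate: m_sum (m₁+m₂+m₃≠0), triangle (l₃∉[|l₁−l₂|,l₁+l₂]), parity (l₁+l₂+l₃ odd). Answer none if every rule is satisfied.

none

m₁+m₂+m₃ = 3 − 2 − 1 = 0  ✓
triangle: |5−2|=3 ≤ l₃=5 ≤ 5+2=7  ✓
parity: l₁+l₂+l₃ = 12 is even  ✓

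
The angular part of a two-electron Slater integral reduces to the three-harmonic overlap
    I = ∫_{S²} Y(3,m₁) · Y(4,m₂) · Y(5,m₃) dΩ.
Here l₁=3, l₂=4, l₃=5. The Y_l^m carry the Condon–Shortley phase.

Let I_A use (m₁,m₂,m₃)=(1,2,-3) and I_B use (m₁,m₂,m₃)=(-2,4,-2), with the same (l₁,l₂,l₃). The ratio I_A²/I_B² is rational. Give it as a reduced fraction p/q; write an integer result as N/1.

243/140

l's match ⇒ only the (l;m) 3-j factors differ between A and B.
A: triangle coeff Δ(3,4,5) = 1/180180; Σ_t [0,2]: t=0:+1/5760 t=1:−1/720 t=2:+1/2304 = -1/1280; (3j)²=27/1430 [(3 4 5; 1 2 -3)], sign=-1
B: triangle coeff Δ(3,4,5) = 1/180180; Σ_t [2,2]: t=2:+1/8640 = 1/8640; (3j)²=14/1287 [(3 4 5; -2 4 -2)], sign=-1
I_A²/I_B² = (27/1430)/(14/1287) = 243/140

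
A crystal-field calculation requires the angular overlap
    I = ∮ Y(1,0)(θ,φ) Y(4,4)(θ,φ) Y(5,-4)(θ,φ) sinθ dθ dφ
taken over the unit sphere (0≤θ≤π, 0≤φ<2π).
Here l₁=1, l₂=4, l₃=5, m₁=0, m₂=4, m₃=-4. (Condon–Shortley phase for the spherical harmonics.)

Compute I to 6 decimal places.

Checks pass: Σm=0; 10 even; l₃=5∈[3,5].
(2·1+1)(2·4+1)(2·5+1) = 297
Δ: 0! 2! 8! / 11! → 1/495
sum: t=0:+1/576 = 1/576
3j²(1 4 5; 0 0 0) = Δ·Π!·Σ² = 5/99  (sign -1)
sum: t=0:+1/40320 = 1/40320
3j²(1 4 5; 0 4 -4) = Δ·Π!·Σ² = 1/55  (sign -1)
combine: 4πI² = 297·5/99·1/55 = 3/11
take √, sign +1: I = 0.14731920

0.147319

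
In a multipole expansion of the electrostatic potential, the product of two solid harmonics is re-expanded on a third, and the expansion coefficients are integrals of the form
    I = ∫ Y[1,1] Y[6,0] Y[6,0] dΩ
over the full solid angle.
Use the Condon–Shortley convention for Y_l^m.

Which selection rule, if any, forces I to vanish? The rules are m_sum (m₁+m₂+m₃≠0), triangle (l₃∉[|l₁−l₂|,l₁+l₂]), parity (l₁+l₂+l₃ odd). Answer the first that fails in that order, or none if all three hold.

m_sum

azimuthal sum: 1 + 0 + 0 = 1  ✗
5 ≤ 6 ≤ 7 (triangle on l)
L = 1 + 6 + 6 = 13 (odd)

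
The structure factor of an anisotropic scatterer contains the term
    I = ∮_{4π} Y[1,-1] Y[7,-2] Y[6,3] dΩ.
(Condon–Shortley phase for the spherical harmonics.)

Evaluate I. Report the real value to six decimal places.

Checks pass: Σm=0; 14 even; l₃=6∈[6,8].
(2·1+1)(2·7+1)(2·6+1) = 585
Δ: 2! 0! 12! / 15! → 1/1365
sum: t=1:−1/518400 = -1/518400
3j²(1 7 6; 0 0 0) = Δ·Π!·Σ² = 7/195  (sign -1)
sum: t=2:+1/4354560 = 1/4354560
3j²(1 7 6; -1 -2 3) = Δ·Π!·Σ² = 2/273  (sign -1)
combine: 4πI² = 585·7/195·2/273 = 2/13
take √, sign +1: I = 0.11064668

0.110647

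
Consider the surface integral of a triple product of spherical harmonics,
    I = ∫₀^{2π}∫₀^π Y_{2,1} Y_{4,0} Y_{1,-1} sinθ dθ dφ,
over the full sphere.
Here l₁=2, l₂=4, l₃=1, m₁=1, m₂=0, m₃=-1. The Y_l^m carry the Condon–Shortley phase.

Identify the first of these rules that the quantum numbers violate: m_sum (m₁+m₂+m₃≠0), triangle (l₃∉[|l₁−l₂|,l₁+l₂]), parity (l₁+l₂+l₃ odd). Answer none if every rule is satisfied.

m₁+m₂+m₃ = 1 + 0 − 1 = 0  ✓
triangle: |2−4|=2 ≤ l₃=1 ≤ 2+4=6  ✗
parity: l₁+l₂+l₃ = 7 is odd

triangle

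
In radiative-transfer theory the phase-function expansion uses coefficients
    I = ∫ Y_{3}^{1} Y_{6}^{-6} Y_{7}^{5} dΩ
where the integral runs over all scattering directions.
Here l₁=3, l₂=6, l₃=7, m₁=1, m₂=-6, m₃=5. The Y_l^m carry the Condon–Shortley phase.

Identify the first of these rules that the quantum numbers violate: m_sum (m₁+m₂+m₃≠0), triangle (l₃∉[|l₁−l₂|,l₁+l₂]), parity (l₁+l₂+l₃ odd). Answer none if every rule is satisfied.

none

azimuthal sum: 1 − 6 + 5 = 0  ✓
3 ≤ 7 ≤ 9 (triangle on l)  ✓
L = 3 + 6 + 7 = 16 (even)  ✓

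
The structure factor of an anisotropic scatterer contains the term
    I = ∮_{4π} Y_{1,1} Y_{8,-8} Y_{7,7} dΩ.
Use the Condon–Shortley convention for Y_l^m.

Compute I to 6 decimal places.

0.335179

Rules hold: Σm=0, L=16 even, 7≤7≤9.
N = 3·17·15 = 765
Δ = 2!·0!·14!/17! = 1/2040
Racah Σ t=1..1: t=1:−1/25401600 = -1/25401600
⇒ 3j(1 8 7; 0 0 0)² = 8/255, sgn +1
Racah Σ t=0..0: t=0:+1/174356582400 = 1/174356582400
⇒ 3j(1 8 7; 1 -8 7)² = 1/17, sgn +1
4πI² = N·(3j₀)²·(3jₘ)² = 24/17
I = +1·√(1.41176/4π) = 0.33517856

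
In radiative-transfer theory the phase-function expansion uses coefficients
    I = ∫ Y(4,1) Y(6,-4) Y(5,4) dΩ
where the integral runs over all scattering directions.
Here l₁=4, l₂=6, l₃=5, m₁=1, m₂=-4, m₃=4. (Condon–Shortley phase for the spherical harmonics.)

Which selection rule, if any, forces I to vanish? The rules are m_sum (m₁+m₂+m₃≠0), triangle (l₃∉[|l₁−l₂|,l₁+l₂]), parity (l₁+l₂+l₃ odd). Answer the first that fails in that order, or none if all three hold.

m_sum

m₁+m₂+m₃ = 1 − 4 + 4 = 1  ✗
triangle: |4−6|=2 ≤ l₃=5 ≤ 4+6=10
parity: l₁+l₂+l₃ = 15 is odd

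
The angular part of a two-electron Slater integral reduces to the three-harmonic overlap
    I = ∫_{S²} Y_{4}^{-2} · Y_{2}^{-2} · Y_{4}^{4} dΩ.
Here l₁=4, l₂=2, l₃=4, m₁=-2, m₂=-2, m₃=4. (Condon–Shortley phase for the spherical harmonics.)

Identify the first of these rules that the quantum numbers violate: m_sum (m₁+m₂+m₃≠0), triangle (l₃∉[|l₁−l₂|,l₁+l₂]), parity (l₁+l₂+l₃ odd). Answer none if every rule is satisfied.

none

m₁+m₂+m₃ = -2 − 2 + 4 = 0  ✓
triangle: |4−2|=2 ≤ l₃=4 ≤ 4+2=6  ✓
parity: l₁+l₂+l₃ = 10 is even  ✓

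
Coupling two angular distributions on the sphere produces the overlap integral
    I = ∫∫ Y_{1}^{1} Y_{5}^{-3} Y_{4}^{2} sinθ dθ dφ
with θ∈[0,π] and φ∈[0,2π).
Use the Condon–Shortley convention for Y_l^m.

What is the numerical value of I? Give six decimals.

-0.259847

Rules hold: Σm=0, L=10 even, 4≤4≤6.
N = 3·11·9 = 297
Δ = 2!·0!·8!/11! = 1/495
Racah Σ t=1..1: t=1:−1/576 = -1/576
⇒ 3j(1 5 4; 0 0 0)² = 5/99, sgn -1
Racah Σ t=0..0: t=0:+1/2880 = 1/2880
⇒ 3j(1 5 4; 1 -3 2)² = 28/495, sgn +1
4πI² = N·(3j₀)²·(3jₘ)² = 28/33
I = -1·√(0.848485/4π) = -0.25984664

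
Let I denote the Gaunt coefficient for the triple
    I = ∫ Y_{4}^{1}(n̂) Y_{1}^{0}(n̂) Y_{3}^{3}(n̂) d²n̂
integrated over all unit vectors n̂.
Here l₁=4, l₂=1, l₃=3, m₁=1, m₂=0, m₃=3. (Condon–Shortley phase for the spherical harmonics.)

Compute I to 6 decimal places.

0.000000

m-sum = 1 + 0 + 3 = 4 ≠ 0 ⇒ I = 0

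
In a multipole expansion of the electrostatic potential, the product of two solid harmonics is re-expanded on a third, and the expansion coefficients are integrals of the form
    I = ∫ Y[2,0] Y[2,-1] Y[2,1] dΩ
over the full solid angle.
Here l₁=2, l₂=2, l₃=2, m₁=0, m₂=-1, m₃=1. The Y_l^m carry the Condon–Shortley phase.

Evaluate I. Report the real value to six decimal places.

-0.090112

m-sum 0 ✓  L=6 even ✓  0≤2≤4 ✓
Π(2lᵢ+1) = 5×5×5 = 125
triangle coeff Δ(2,2,2) = 1/630
Σ_t [0,2]: t=0:+1/8 t=1:−1/1 t=2:+1/8 = -3/4
(3j)²=2/35 [(2 2 2; 0 0 0)], sign=-1
Σ_t [0,1]: t=0:+1/4 t=1:−1/2 = -1/4
(3j)²=1/70 [(2 2 2; 0 -1 1)], sign=+1
⇒ 4πI² = 5/49
I = (-1)√(5/49/(4π)) = -0.09011188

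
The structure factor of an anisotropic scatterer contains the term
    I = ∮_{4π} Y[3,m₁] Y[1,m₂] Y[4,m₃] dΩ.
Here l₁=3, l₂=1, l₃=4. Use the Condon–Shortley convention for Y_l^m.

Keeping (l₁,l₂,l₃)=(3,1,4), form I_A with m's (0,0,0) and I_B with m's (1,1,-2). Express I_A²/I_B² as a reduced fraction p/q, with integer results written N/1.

16/15

l's match ⇒ only the (l;m) 3-j factors differ between A and B.
A: triangle coeff Δ(3,1,4) = 1/252; Σ_t [0,0]: t=0:+1/36 = 1/36; (3j)²=4/63 [(3 1 4; 0 0 0)], sign=+1
B: triangle coeff Δ(3,1,4) = 1/252; Σ_t [0,0]: t=0:+1/96 = 1/96; (3j)²=5/84 [(3 1 4; 1 1 -2)], sign=+1
I_A²/I_B² = (4/63)/(5/84) = 16/15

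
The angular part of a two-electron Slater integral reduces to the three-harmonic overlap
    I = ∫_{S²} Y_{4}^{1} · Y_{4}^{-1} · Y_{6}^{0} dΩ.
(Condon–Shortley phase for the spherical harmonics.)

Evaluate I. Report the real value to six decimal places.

m-sum 0 ✓  L=14 even ✓  0≤6≤8 ✓
Π(2lᵢ+1) = 9×9×13 = 1053
triangle coeff Δ(4,4,6) = 1/1261260
Σ_t [0,2]: t=0:+1/4608 t=1:−1/1296 t=2:+1/4608 = -7/20736
(3j)²=20/1287 [(4 4 6; 0 0 0)], sign=-1
Σ_t [0,2]: t=0:+1/2592 t=1:−1/2304 t=2:+1/28800 = -7/518400
(3j)²=1/25740 [(4 4 6; 1 -1 0)], sign=-1
⇒ 4πI² = 1/1573
I = (+1)√(1/1573/(4π)) = 0.00711264

0.007113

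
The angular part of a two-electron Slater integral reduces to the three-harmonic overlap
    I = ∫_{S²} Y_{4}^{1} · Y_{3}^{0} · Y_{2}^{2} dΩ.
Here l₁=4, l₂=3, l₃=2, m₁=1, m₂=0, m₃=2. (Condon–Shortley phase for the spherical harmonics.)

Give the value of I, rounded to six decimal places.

0.000000

m-sum = 1 + 0 + 2 = 3 ≠ 0 ⇒ I = 0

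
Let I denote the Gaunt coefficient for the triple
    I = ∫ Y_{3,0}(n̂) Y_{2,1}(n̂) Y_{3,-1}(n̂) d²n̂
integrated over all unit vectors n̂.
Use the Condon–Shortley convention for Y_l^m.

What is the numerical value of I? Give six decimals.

Rules hold: Σm=0, L=8 even, 1≤3≤5.
N = 7·5·7 = 245
Δ = 2!·4!·2!/9! = 1/3780
Racah Σ t=0..2: t=0:+1/24 t=1:−1/4 t=2:+1/24 = -1/6
⇒ 3j(3 2 3; 0 0 0)² = 4/105, sgn +1
Racah Σ t=1..2: t=1:−1/8 t=2:+1/12 = -1/24
⇒ 3j(3 2 3; 0 1 -1)² = 1/210, sgn -1
4πI² = N·(3j₀)²·(3jₘ)² = 2/45
I = -1·√(0.0444444/4π) = -0.05947080

-0.059471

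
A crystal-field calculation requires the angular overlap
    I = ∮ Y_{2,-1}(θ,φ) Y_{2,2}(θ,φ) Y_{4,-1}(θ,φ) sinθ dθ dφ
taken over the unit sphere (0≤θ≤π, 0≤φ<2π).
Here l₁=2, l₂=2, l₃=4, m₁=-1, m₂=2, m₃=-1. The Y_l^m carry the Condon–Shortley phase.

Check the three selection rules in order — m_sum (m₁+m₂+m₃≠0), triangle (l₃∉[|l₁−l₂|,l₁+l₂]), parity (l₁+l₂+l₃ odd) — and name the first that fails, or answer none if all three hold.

none

m₁+m₂+m₃ = -1 + 2 − 1 = 0  ✓
triangle: |2−2|=0 ≤ l₃=4 ≤ 2+2=4  ✓
parity: l₁+l₂+l₃ = 8 is even  ✓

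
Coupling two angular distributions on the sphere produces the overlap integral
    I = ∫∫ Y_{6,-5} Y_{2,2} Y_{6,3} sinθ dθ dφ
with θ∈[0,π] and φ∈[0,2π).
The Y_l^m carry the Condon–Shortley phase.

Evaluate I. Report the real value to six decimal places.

0.120286

m-sum 0 ✓  L=14 even ✓  4≤6≤8 ✓
Π(2lᵢ+1) = 13×5×13 = 845
triangle coeff Δ(6,2,6) = 1/90090
Σ_t [0,2]: t=0:+1/69120 t=1:−1/14400 t=2:+1/69120 = -7/172800
(3j)²=14/715 [(6 2 6; 0 0 0)], sign=-1
Σ_t [2,2]: t=2:+1/1451520 = 1/1451520
(3j)²=1/91 [(6 2 6; -5 2 3)], sign=-1
⇒ 4πI² = 2/11
I = (+1)√(2/11/(4π)) = 0.12028562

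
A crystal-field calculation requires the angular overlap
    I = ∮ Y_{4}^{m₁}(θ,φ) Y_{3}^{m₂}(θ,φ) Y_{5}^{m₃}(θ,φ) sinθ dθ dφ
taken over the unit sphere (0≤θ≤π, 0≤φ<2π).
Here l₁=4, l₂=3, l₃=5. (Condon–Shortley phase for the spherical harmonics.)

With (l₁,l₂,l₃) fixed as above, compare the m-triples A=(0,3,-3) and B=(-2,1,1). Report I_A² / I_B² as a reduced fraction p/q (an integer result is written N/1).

Same 4,3,5: normalisation and zero-m 3j drop out of the ratio.
A: Δ: 2! 6! 4! / 13! → 1/180180; sum: t=2:+1/2304 = 1/2304; 3j²(4 3 5; 0 3 -3) = Δ·Π!·Σ² = 5/143  (sign +1)
B: Δ: 2! 6! 4! / 13! → 1/180180; sum: t=0:+1/34560 t=1:−1/720 t=2:+1/384 = 43/34560; 3j²(4 3 5; -2 1 1) = Δ·Π!·Σ² = 1849/180180  (sign +1)
I_A²/I_B² = (5/143)/(1849/180180) = 6300/1849

6300/1849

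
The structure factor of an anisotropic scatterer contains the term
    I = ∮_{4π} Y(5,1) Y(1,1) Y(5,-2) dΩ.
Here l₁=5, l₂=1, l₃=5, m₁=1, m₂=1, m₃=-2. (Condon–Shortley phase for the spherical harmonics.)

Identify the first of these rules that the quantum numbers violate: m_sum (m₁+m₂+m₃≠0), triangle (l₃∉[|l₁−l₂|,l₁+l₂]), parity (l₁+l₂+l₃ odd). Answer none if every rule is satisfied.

parity

m₁+m₂+m₃ = 1 + 1 − 2 = 0  ✓
triangle: |5−1|=4 ≤ l₃=5 ≤ 5+1=6  ✓
parity: l₁+l₂+l₃ = 11 is odd  ✗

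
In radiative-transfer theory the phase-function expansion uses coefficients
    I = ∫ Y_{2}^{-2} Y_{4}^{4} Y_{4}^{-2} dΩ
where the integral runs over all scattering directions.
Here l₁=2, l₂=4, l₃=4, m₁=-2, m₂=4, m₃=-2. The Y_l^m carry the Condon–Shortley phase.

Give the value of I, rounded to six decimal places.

Checks pass: Σm=0; 10 even; l₃=4∈[2,6].
(2·2+1)(2·4+1)(2·4+1) = 405
Δ: 2! 2! 6! / 11! → 1/13860
sum: t=0:+1/192 t=1:−1/36 t=2:+1/192 = -5/288
3j²(2 4 4; 0 0 0) = Δ·Π!·Σ² = 20/693  (sign -1)
sum: t=2:+1/2880 = 1/2880
3j²(2 4 4; -2 4 -2) = Δ·Π!·Σ² = 2/165  (sign +1)
combine: 4πI² = 405·20/693·2/165 = 120/847
take √, sign -1: I = -0.10618031

-0.106180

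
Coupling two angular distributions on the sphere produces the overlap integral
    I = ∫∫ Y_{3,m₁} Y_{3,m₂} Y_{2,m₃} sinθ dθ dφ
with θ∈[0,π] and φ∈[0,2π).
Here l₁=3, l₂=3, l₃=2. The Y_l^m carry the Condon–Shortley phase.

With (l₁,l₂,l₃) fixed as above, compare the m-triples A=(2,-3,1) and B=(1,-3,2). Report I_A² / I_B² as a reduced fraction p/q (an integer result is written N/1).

Shared (l₁,l₂,l₃)=(3,3,2): N and (l;000)² cancel in I_A²/I_B².
A: Δ = 4!·2!·2!/9! = 1/3780; Racah Σ t=0..0: t=0:+1/48 = 1/48; ⇒ 3j(3 3 2; 2 -3 1)² = 5/84, sgn -1
B: Δ = 4!·2!·2!/9! = 1/3780; Racah Σ t=0..0: t=0:+1/96 = 1/96; ⇒ 3j(3 3 2; 1 -3 2)² = 1/42, sgn +1
I_A²/I_B² = (5/84)/(1/42) = 5/2

5/2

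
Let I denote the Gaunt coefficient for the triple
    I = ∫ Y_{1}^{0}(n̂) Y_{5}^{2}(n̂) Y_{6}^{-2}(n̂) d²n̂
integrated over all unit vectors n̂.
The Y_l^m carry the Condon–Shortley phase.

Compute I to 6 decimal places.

m-sum 0 ✓  L=12 even ✓  4≤6≤6 ✓
Π(2lᵢ+1) = 3×11×13 = 429
triangle coeff Δ(1,5,6) = 1/858
Σ_t [0,0]: t=0:+1/14400 = 1/14400
(3j)²=6/143 [(1 5 6; 0 0 0)], sign=+1
Σ_t [0,0]: t=0:+1/30240 = 1/30240
(3j)²=16/429 [(1 5 6; 0 2 -2)], sign=+1
⇒ 4πI² = 96/143
I = (+1)√(96/143/(4π)) = 0.23113338

0.231133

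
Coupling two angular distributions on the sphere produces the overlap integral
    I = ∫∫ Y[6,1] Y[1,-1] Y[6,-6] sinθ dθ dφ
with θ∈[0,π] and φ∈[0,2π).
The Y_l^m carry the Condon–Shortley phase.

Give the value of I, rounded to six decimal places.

0.000000

m-sum = 1 − 1 − 6 = -6 ≠ 0 ⇒ I = 0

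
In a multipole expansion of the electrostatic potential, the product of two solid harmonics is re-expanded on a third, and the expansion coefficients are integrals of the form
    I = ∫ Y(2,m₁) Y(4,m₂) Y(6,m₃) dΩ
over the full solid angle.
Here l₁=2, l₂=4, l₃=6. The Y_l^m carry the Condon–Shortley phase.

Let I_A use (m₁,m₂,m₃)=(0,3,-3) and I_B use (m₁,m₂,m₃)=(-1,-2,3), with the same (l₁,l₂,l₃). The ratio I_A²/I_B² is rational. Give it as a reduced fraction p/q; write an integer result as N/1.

3/7

Same 2,4,6: normalisation and zero-m 3j drop out of the ratio.
A: Δ: 0! 4! 8! / 13! → 1/6435; sum: t=0:+1/20160 = 1/20160; 3j²(2 4 6; 0 3 -3) = Δ·Π!·Σ² = 12/715  (sign -1)
B: Δ: 0! 4! 8! / 13! → 1/6435; sum: t=0:+1/8640 = 1/8640; 3j²(2 4 6; -1 -2 3) = Δ·Π!·Σ² = 28/715  (sign -1)
I_A²/I_B² = (12/715)/(28/715) = 3/7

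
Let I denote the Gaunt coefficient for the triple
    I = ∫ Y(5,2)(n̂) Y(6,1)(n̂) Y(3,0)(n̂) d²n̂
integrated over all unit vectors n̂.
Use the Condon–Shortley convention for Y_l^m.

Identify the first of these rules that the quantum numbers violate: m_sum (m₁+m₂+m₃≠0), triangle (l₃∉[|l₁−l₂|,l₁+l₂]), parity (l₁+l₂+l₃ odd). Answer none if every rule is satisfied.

Σmᵢ = 3  ✗
l₃∈[|l₁−l₂|,l₁+l₂]=[1,11], have l₃=3
Σlᵢ = 14 ⇒ even

m_sum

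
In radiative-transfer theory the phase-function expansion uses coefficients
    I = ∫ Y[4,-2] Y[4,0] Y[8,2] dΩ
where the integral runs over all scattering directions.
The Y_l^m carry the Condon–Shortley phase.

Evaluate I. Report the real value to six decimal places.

m-sum 0 ✓  L=16 even ✓  0≤8≤8 ✓
Π(2lᵢ+1) = 9×9×17 = 1377
triangle coeff Δ(4,4,8) = 1/218790
Σ_t [0,0]: t=0:+1/331776 = 1/331776
(3j)²=490/21879 [(4 4 8; 0 0 0)], sign=+1
Σ_t [0,0]: t=0:+1/829440 = 1/829440
(3j)²=35/2431 [(4 4 8; -2 0 2)], sign=+1
⇒ 4πI² = 154350/347633
I = (+1)√(154350/347633/(4π)) = 0.18796972

0.187970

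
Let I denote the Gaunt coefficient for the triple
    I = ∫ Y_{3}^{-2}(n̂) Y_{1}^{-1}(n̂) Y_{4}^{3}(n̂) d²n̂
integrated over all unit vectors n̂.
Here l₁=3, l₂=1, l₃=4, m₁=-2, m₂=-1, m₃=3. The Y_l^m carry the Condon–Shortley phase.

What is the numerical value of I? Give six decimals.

-0.282095

m-sum 0 ✓  L=8 even ✓  2≤4≤4 ✓
Π(2lᵢ+1) = 7×3×9 = 189
triangle coeff Δ(3,1,4) = 1/252
Σ_t [0,0]: t=0:+1/36 = 1/36
(3j)²=4/63 [(3 1 4; 0 0 0)], sign=+1
Σ_t [0,0]: t=0:+1/240 = 1/240
(3j)²=1/12 [(3 1 4; -2 -1 3)], sign=-1
⇒ 4πI² = 1/1
I = (-1)√(1/1/(4π)) = -0.28209479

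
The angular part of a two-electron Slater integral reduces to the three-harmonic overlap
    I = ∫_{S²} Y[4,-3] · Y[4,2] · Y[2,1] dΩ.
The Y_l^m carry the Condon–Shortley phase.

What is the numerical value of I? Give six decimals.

-0.187702

Checks pass: Σm=0; 10 even; l₃=2∈[0,8].
(2·4+1)(2·4+1)(2·2+1) = 405
Δ: 6! 2! 2! / 11! → 1/13860
sum: t=2:+1/192 t=3:−1/36 t=4:+1/192 = -5/288
3j²(4 4 2; 0 0 0) = Δ·Π!·Σ² = 20/693  (sign -1)
sum: t=5:−1/240 t=6:+1/1440 = -1/288
3j²(4 4 2; -3 2 1) = Δ·Π!·Σ² = 5/132  (sign +1)
combine: 4πI² = 405·20/693·5/132 = 375/847
take √, sign -1: I = -0.18770204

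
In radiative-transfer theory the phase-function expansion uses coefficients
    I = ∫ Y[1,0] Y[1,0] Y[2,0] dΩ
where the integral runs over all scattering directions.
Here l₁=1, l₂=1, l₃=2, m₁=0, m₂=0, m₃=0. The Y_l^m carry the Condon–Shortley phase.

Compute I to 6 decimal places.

0.252313

m-sum 0 ✓  L=4 even ✓  0≤2≤2 ✓
Π(2lᵢ+1) = 3×3×5 = 45
triangle coeff Δ(1,1,2) = 1/30
Σ_t [0,0]: t=0:+1/1 = 1/1
(3j)²=2/15 [(1 1 2; 0 0 0)], sign=+1
(m-triple is (0,0,0) — same symbol as above.)
⇒ 4πI² = 4/5
I = (+1)√(4/5/(4π)) = 0.25231325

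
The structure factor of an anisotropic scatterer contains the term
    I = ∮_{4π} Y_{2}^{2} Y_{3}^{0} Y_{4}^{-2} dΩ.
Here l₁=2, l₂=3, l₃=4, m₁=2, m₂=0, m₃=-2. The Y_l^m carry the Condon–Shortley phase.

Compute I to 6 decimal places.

l₁+l₂+l₃=9 is odd: 3j(l;000)=0 ⇒ I=0

0.000000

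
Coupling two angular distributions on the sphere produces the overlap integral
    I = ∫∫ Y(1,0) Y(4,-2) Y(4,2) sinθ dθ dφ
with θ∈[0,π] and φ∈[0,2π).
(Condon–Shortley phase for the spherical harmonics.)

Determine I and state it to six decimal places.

L=9 odd ⇒ parity kills the (l;000) factor ⇒ I = 0

0.000000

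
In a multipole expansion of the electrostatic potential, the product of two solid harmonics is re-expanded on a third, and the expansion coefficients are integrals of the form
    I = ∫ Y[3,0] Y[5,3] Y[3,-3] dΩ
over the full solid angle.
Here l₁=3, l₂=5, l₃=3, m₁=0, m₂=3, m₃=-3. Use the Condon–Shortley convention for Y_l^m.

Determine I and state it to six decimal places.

Σlᵢ=11 odd — θ-integrand is odd under cosθ→−cosθ; I=0

0.000000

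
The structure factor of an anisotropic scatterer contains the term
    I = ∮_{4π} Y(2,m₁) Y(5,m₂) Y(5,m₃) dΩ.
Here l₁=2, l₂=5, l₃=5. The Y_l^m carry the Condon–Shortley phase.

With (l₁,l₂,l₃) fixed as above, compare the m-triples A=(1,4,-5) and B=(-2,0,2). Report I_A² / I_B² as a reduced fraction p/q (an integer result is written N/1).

27/28

l's match ⇒ only the (l;m) 3-j factors differ between A and B.
A: triangle coeff Δ(2,5,5) = 1/38610; Σ_t [1,1]: t=1:−1/80640 = -1/80640; (3j)²=9/286 [(2 5 5; 1 4 -5)], sign=-1
B: triangle coeff Δ(2,5,5) = 1/38610; Σ_t [2,2]: t=2:+1/2880 = 1/2880; (3j)²=14/429 [(2 5 5; -2 0 2)], sign=-1
I_A²/I_B² = (9/286)/(14/429) = 27/28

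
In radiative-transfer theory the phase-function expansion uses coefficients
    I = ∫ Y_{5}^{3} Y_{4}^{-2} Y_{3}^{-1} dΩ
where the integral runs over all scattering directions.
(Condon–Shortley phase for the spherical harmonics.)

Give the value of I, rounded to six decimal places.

-0.144236

m-sum 0 ✓  L=12 even ✓  1≤3≤9 ✓
Π(2lᵢ+1) = 11×9×7 = 693
triangle coeff Δ(5,4,3) = 1/180180
Σ_t [2,4]: t=2:+1/576 t=3:−1/144 t=4:+1/576 = -1/288
(3j)²=20/1001 [(5 4 3; 0 0 0)], sign=+1
Σ_t [0,2]: t=0:+1/5760 t=1:−1/720 t=2:+1/2304 = -1/1280
(3j)²=27/1430 [(5 4 3; 3 -2 -1)], sign=-1
⇒ 4πI² = 486/1859
I = (-1)√(486/1859/(4π)) = -0.14423595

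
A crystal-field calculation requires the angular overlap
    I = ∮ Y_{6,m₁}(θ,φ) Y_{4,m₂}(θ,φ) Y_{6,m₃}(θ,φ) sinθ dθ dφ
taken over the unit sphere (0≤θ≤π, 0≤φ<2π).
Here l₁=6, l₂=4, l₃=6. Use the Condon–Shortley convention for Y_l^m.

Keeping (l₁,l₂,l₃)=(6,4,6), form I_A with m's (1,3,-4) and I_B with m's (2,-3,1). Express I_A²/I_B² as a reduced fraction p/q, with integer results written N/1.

Shared (l₁,l₂,l₃)=(6,4,6): N and (l;000)² cancel in I_A²/I_B².
A: Δ = 4!·8!·4!/17! = 1/15315300; Racah Σ t=3..4: t=3:−1/207360 t=4:+1/725760 = -1/290304; ⇒ 3j(6 4 6; 1 3 -4)² = 125/7293, sgn -1
B: Δ = 4!·8!·4!/17! = 1/15315300; Racah Σ t=0..1: t=0:+1/82944 t=1:−1/103680 = 1/414720; ⇒ 3j(6 4 6; 2 -3 1)² = 49/43758, sgn -1
I_A²/I_B² = (125/7293)/(49/43758) = 750/49

750/49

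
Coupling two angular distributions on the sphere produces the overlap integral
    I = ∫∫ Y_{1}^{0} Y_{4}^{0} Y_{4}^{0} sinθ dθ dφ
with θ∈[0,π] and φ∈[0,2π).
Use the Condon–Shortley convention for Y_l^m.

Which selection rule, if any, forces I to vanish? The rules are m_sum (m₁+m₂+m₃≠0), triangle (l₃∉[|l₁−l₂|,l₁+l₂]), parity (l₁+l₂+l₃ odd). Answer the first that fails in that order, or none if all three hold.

parity

m₁+m₂+m₃ = 0 + 0 + 0 = 0  ✓
triangle: |1−4|=3 ≤ l₃=4 ≤ 1+4=5  ✓
parity: l₁+l₂+l₃ = 9 is odd  ✗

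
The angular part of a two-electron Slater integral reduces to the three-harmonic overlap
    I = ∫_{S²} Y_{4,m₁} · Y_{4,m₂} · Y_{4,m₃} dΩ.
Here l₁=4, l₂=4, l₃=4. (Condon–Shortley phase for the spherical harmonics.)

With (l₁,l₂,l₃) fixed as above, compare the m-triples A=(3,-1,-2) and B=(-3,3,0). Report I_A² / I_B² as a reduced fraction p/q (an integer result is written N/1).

10/63

l's match ⇒ only the (l;m) 3-j factors differ between A and B.
A: triangle coeff Δ(4,4,4) = 1/450450; Σ_t [0,1]: t=0:+1/864 t=1:−1/576 = -1/1728; (3j)²=5/1287 [(4 4 4; 3 -1 -2)], sign=-1
B: triangle coeff Δ(4,4,4) = 1/450450; Σ_t [3,4]: t=3:−1/3456 t=4:+1/864 = 1/1152; (3j)²=7/286 [(4 4 4; -3 3 0)], sign=+1
I_A²/I_B² = (5/1287)/(7/286) = 10/63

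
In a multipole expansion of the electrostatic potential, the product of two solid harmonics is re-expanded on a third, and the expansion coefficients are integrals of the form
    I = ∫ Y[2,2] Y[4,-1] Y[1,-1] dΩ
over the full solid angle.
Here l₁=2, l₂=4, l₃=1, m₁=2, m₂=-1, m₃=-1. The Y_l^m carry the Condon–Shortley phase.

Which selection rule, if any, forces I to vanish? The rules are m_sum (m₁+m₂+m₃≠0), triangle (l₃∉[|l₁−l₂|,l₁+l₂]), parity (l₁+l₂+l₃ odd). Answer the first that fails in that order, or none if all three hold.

Σmᵢ = 0  ✓
l₃∈[|l₁−l₂|,l₁+l₂]=[2,6], have l₃=1  ✗
Σlᵢ = 7 ⇒ odd

triangle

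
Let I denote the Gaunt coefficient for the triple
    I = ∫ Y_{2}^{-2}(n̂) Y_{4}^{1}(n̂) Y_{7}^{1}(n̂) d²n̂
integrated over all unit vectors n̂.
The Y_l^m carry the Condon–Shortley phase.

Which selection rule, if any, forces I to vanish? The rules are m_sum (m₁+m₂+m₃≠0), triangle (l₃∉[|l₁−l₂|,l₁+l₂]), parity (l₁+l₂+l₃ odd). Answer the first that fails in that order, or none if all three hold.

azimuthal sum: -2 + 1 + 1 = 0  ✓
2 ≤ 7 ≤ 6 (triangle on l)  ✗
L = 2 + 4 + 7 = 13 (odd)

triangle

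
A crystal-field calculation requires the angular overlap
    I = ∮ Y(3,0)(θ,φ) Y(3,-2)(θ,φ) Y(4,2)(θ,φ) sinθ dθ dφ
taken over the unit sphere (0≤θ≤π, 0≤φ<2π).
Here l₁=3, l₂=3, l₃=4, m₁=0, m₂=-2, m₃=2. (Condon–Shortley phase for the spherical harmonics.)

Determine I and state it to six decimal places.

Checks pass: Σm=0; 10 even; l₃=4∈[0,6].
(2·3+1)(2·3+1)(2·4+1) = 441
Δ: 2! 4! 4! / 11! → 1/34650
sum: t=0:+1/72 t=1:−1/16 t=2:+1/72 = -5/144
3j²(3 3 4; 0 0 0) = Δ·Π!·Σ² = 2/77  (sign -1)
sum: t=0:+1/72 t=1:−1/96 = 1/288
3j²(3 3 4; 0 -2 2) = Δ·Π!·Σ² = 1/462  (sign +1)
combine: 4πI² = 441·2/77·1/462 = 3/121
take √, sign -1: I = -0.04441841

-0.044418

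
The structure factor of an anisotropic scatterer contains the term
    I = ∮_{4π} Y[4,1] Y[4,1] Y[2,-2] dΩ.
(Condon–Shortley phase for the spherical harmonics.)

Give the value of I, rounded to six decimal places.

m-sum 0 ✓  L=10 even ✓  0≤2≤8 ✓
Π(2lᵢ+1) = 9×9×5 = 405
triangle coeff Δ(4,4,2) = 1/13860
Σ_t [2,4]: t=2:+1/192 t=3:−1/36 t=4:+1/192 = -5/288
(3j)²=20/693 [(4 4 2; 0 0 0)], sign=-1
Σ_t [3,3]: t=3:−1/144 = -1/144
(3j)²=10/231 [(4 4 2; 1 1 -2)], sign=-1
⇒ 4πI² = 3000/5929
I = (+1)√(3000/5929/(4π)) = 0.20066192

0.200662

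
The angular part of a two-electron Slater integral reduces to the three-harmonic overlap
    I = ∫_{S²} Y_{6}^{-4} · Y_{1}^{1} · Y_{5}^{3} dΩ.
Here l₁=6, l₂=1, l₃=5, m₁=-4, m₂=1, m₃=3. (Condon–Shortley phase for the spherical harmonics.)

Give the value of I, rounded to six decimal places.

0.274090

Rules hold: Σm=0, L=12 even, 5≤5≤7.
N = 13·3·11 = 429
Δ = 2!·10!·0!/13! = 1/858
Racah Σ t=1..1: t=1:−1/14400 = -1/14400
⇒ 3j(6 1 5; 0 0 0)² = 6/143, sgn +1
Racah Σ t=2..2: t=2:+1/161280 = 1/161280
⇒ 3j(6 1 5; -4 1 3)² = 15/286, sgn +1
4πI² = N·(3j₀)²·(3jₘ)² = 135/143
I = +1·√(0.944056/4π) = 0.27409047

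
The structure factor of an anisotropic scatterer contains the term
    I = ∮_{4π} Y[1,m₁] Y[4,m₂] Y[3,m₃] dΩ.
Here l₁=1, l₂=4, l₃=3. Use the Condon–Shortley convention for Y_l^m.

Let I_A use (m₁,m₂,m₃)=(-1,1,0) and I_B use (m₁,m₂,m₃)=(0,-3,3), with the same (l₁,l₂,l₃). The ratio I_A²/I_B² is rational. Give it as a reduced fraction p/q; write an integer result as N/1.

10/7

l's match ⇒ only the (l;m) 3-j factors differ between A and B.
A: triangle coeff Δ(1,4,3) = 1/252; Σ_t [2,2]: t=2:+1/72 = 1/72; (3j)²=5/126 [(1 4 3; -1 1 0)], sign=-1
B: triangle coeff Δ(1,4,3) = 1/252; Σ_t [1,1]: t=1:−1/720 = -1/720; (3j)²=1/36 [(1 4 3; 0 -3 3)], sign=-1
I_A²/I_B² = (5/126)/(1/36) = 10/7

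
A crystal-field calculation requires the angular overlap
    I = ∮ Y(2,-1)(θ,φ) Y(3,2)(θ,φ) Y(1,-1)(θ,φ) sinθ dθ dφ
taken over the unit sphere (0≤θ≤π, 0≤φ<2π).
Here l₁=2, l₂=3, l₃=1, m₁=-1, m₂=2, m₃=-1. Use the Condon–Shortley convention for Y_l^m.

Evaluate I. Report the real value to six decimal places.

0.261169

Rules hold: Σm=0, L=6 even, 1≤1≤5.
N = 5·7·3 = 105
Δ = 4!·0!·2!/7! = 1/105
Racah Σ t=2..2: t=2:+1/4 = 1/4
⇒ 3j(2 3 1; 0 0 0)² = 3/35, sgn -1
Racah Σ t=3..3: t=3:−1/12 = -1/12
⇒ 3j(2 3 1; -1 2 -1)² = 2/21, sgn -1
4πI² = N·(3j₀)²·(3jₘ)² = 6/7
I = +1·√(0.857143/4π) = 0.26116903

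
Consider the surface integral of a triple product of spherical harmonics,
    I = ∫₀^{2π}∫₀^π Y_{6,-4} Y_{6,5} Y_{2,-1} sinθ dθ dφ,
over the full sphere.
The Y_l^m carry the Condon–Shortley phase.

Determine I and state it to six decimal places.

Rules hold: Σm=0, L=14 even, 0≤2≤12.
N = 13·13·5 = 845
Δ = 10!·2!·2!/15! = 1/90090
Racah Σ t=4..6: t=4:+1/69120 t=5:−1/14400 t=6:+1/69120 = -7/172800
⇒ 3j(6 6 2; 0 0 0)² = 14/715, sgn -1
Racah Σ t=9..10: t=9:−1/725760 t=10:+1/7257600 = -1/806400
⇒ 3j(6 6 2; -4 5 -1)² = 27/910, sgn +1
4πI² = N·(3j₀)²·(3jₘ)² = 27/55
I = -1·√(0.490909/4π) = -0.19764945

-0.197649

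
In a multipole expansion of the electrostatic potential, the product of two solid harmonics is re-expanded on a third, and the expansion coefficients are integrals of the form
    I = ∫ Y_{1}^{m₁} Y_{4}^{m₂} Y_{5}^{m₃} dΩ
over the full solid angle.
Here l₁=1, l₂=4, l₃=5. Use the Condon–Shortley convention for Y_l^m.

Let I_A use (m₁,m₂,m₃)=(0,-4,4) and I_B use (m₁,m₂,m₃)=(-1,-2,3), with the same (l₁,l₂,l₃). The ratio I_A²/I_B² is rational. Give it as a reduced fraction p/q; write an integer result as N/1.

l's match ⇒ only the (l;m) 3-j factors differ between A and B.
A: triangle coeff Δ(1,4,5) = 1/495; Σ_t [0,0]: t=0:+1/40320 = 1/40320; (3j)²=1/55 [(1 4 5; 0 -4 4)], sign=-1
B: triangle coeff Δ(1,4,5) = 1/495; Σ_t [0,0]: t=0:+1/2880 = 1/2880; (3j)²=28/495 [(1 4 5; -1 -2 3)], sign=+1
I_A²/I_B² = (1/55)/(28/495) = 9/28

9/28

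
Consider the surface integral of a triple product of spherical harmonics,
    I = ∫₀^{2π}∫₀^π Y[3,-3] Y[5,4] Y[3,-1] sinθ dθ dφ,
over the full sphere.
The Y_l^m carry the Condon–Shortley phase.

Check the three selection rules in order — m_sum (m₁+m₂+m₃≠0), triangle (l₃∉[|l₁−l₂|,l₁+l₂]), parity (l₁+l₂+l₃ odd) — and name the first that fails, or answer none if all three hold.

parity

m₁+m₂+m₃ = -3 + 4 − 1 = 0  ✓
triangle: |3−5|=2 ≤ l₃=3 ≤ 3+5=8  ✓
parity: l₁+l₂+l₃ = 11 is odd  ✗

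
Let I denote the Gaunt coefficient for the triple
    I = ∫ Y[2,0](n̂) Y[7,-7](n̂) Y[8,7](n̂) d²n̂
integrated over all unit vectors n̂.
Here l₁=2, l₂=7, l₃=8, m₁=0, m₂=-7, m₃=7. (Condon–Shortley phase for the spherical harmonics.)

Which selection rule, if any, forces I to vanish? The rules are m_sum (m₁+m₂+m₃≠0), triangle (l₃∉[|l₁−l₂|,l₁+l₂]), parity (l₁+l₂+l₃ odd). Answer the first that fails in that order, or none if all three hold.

m₁+m₂+m₃ = 0 − 7 + 7 = 0  ✓
triangle: |2−7|=5 ≤ l₃=8 ≤ 2+7=9  ✓
parity: l₁+l₂+l₃ = 17 is odd  ✗

parity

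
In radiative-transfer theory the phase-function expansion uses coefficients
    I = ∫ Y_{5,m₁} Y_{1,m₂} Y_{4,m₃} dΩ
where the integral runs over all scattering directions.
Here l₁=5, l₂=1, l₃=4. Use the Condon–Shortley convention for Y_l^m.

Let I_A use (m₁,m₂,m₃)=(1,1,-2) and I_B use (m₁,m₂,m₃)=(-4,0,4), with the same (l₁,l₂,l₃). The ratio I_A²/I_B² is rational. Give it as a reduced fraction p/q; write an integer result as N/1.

2/3

Shared (l₁,l₂,l₃)=(5,1,4): N and (l;000)² cancel in I_A²/I_B².
A: Δ = 2!·8!·0!/11! = 1/495; Racah Σ t=2..2: t=2:+1/2880 = 1/2880; ⇒ 3j(5 1 4; 1 1 -2)² = 2/165, sgn +1
B: Δ = 2!·8!·0!/11! = 1/495; Racah Σ t=1..1: t=1:−1/40320 = -1/40320; ⇒ 3j(5 1 4; -4 0 4)² = 1/55, sgn -1
I_A²/I_B² = (2/165)/(1/55) = 2/3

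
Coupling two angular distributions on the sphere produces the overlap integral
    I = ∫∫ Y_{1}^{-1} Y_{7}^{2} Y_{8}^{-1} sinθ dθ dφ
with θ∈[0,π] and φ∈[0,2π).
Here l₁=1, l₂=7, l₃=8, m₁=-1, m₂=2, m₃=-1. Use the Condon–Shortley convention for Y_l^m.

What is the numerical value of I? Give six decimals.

Rules hold: Σm=0, L=16 even, 6≤8≤8.
N = 3·15·17 = 765
Δ = 0!·2!·14!/17! = 1/2040
Racah Σ t=0..0: t=0:+1/25401600 = 1/25401600
⇒ 3j(1 7 8; 0 0 0)² = 8/255, sgn +1
Racah Σ t=0..0: t=0:+1/87091200 = 1/87091200
⇒ 3j(1 7 8; -1 2 -1)² = 7/680, sgn -1
4πI² = N·(3j₀)²·(3jₘ)² = 21/85
I = -1·√(0.247059/4π) = -0.14021525

-0.140215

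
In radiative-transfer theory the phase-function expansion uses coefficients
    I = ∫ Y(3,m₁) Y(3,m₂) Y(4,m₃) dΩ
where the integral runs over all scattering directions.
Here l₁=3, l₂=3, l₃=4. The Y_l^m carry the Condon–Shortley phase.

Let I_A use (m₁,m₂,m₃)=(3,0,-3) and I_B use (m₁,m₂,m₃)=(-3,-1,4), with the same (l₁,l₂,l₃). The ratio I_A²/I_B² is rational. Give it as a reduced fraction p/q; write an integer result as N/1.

Shared (l₁,l₂,l₃)=(3,3,4): N and (l;000)² cancel in I_A²/I_B².
A: Δ = 2!·4!·4!/11! = 1/34650; Racah Σ t=0..0: t=0:+1/288 = 1/288; ⇒ 3j(3 3 4; 3 0 -3)² = 1/22, sgn -1
B: Δ = 2!·4!·4!/11! = 1/34650; Racah Σ t=2..2: t=2:+1/1152 = 1/1152; ⇒ 3j(3 3 4; -3 -1 4)² = 1/33, sgn +1
I_A²/I_B² = (1/22)/(1/33) = 3/2

3/2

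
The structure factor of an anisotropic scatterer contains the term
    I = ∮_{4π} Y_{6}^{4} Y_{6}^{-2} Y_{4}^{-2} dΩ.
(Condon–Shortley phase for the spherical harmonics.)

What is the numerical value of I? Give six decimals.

Rules hold: Σm=0, L=16 even, 0≤4≤12.
N = 13·13·9 = 1521
Δ = 8!·4!·4!/17! = 1/15315300
Racah Σ t=2..6: t=2:+1/829440 t=3:−1/25920 t=4:+1/9216 t=5:−1/25920 t=6:+1/829440 = 7/207360
⇒ 3j(6 6 4; 0 0 0)² = 28/2431, sgn +1
Racah Σ t=0..2: t=0:+1/3870720 t=1:−1/181440 t=2:+1/138240 = 23/11612160
⇒ 3j(6 6 4; 4 -2 -2)² = 529/204204, sgn +1
4πI² = N·(3j₀)²·(3jₘ)² = 1587/34969
I = +1·√(0.0453831/4π) = 0.06009550

0.060095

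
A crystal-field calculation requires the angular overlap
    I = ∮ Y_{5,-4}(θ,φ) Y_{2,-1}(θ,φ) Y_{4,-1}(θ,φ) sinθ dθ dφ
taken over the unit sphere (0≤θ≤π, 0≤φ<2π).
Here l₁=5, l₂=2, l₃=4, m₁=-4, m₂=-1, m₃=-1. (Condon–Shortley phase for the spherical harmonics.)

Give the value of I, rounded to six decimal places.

m-sum = -4 − 1 − 1 = -6 ≠ 0 ⇒ I = 0

0.000000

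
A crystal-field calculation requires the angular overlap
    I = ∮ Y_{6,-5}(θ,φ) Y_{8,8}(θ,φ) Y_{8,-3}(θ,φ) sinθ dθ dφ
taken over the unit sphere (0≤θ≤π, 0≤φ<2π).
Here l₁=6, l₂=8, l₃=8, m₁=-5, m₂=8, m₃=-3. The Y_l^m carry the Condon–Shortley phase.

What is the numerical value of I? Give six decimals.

m-sum 0 ✓  L=22 even ✓  2≤8≤14 ✓
Π(2lᵢ+1) = 13×17×17 = 3757
triangle coeff Δ(6,8,8) = 1/13742520792
Σ_t [0,6]: t=0:+1/41803776000 t=1:−1/435456000 t=2:+1/39813120 t=3:−1/18662400 t=4:+1/39813120 t=5:−1/435456000 t=6:+1/41803776000 = -11/1393459200
(3j)²=600/96577 [(6 8 8; 0 0 0)], sign=-1
Σ_t [6,6]: t=6:+1/313528320000 = 1/313528320000
(3j)²=22/7429 [(6 8 8; -5 8 -3)], sign=-1
⇒ 4πI² = 13200/190969
I = (+1)√(13200/190969/(4π)) = 0.07416527

0.074165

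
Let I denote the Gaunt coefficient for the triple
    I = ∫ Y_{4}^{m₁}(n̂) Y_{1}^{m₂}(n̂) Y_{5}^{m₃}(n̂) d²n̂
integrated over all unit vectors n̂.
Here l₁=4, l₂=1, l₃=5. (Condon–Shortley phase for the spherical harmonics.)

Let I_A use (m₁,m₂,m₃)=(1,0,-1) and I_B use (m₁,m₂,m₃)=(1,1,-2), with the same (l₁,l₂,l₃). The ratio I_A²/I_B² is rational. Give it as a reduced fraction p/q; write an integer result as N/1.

8/7

l's match ⇒ only the (l;m) 3-j factors differ between A and B.
A: triangle coeff Δ(4,1,5) = 1/495; Σ_t [0,0]: t=0:+1/720 = 1/720; (3j)²=8/165 [(4 1 5; 1 0 -1)], sign=+1
B: triangle coeff Δ(4,1,5) = 1/495; Σ_t [0,0]: t=0:+1/1440 = 1/1440; (3j)²=7/165 [(4 1 5; 1 1 -2)], sign=-1
I_A²/I_B² = (8/165)/(7/165) = 8/7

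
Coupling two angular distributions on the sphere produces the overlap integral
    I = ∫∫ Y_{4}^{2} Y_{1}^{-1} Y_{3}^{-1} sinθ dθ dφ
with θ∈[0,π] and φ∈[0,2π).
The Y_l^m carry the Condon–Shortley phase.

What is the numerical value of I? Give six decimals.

Checks pass: Σm=0; 8 even; l₃=3∈[3,5].
(2·4+1)(2·1+1)(2·3+1) = 189
Δ: 2! 6! 0! / 9! → 1/252
sum: t=1:−1/36 = -1/36
3j²(4 1 3; 0 0 0) = Δ·Π!·Σ² = 4/63  (sign +1)
sum: t=0:+1/96 = 1/96
3j²(4 1 3; 2 -1 -1) = Δ·Π!·Σ² = 5/84  (sign +1)
combine: 4πI² = 189·4/63·5/84 = 5/7
take √, sign +1: I = 0.23841361

0.238414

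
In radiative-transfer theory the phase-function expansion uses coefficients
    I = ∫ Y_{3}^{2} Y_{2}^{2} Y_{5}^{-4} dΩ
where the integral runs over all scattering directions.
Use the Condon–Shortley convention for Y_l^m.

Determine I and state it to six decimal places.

Rules hold: Σm=0, L=10 even, 1≤5≤5.
N = 7·5·11 = 385
Δ = 0!·6!·4!/11! = 1/2310
Racah Σ t=0..0: t=0:+1/144 = 1/144
⇒ 3j(3 2 5; 0 0 0)² = 10/231, sgn -1
Racah Σ t=0..0: t=0:+1/2880 = 1/2880
⇒ 3j(3 2 5; 2 2 -4)² = 3/55, sgn -1
4πI² = N·(3j₀)²·(3jₘ)² = 10/11
I = +1·√(0.909091/4π) = 0.26896683

0.268967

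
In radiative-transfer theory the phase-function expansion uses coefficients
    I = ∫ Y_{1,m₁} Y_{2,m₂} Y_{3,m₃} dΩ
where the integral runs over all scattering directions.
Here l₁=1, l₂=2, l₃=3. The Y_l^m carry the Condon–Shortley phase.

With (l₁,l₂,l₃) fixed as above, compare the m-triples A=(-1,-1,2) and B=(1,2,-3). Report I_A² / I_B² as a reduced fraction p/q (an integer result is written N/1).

Same 1,2,3: normalisation and zero-m 3j drop out of the ratio.
A: Δ: 0! 2! 4! / 7! → 1/105; sum: t=0:+1/12 = 1/12; 3j²(1 2 3; -1 -1 2) = Δ·Π!·Σ² = 2/21  (sign -1)
B: Δ: 0! 2! 4! / 7! → 1/105; sum: t=0:+1/48 = 1/48; 3j²(1 2 3; 1 2 -3) = Δ·Π!·Σ² = 1/7  (sign +1)
I_A²/I_B² = (2/21)/(1/7) = 2/3

2/3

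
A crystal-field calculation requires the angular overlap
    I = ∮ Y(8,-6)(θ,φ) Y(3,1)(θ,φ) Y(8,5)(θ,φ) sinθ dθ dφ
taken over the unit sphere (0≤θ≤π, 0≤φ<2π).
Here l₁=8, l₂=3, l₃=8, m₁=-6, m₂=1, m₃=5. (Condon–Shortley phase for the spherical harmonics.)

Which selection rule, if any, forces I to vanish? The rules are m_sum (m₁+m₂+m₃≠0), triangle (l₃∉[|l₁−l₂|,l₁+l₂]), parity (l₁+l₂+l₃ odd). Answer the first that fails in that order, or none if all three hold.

azimuthal sum: -6 + 1 + 5 = 0  ✓
5 ≤ 8 ≤ 11 (triangle on l)  ✓
L = 8 + 3 + 8 = 19 (odd)  ✗

parity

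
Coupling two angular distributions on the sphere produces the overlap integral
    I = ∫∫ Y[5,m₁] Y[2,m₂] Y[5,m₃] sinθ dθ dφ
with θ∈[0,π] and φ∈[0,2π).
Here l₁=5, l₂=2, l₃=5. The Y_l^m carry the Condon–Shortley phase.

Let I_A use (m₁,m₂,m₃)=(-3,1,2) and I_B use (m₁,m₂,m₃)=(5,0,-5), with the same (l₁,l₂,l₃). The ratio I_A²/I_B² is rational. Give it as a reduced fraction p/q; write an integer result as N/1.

4/9

Same 5,2,5: normalisation and zero-m 3j drop out of the ratio.
A: Δ: 2! 8! 2! / 13! → 1/38610; sum: t=1:−1/10080 t=2:+1/2880 = 1/4032; 3j²(5 2 5; -3 1 2) = Δ·Π!·Σ² = 10/429  (sign -1)
B: Δ: 2! 8! 2! / 13! → 1/38610; sum: t=0:+1/161280 = 1/161280; 3j²(5 2 5; 5 0 -5) = Δ·Π!·Σ² = 15/286  (sign +1)
I_A²/I_B² = (10/429)/(15/286) = 4/9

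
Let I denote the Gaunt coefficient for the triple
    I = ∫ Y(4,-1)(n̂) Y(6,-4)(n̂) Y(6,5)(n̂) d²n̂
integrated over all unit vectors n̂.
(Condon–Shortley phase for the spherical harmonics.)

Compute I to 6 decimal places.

0.047465

m-sum 0 ✓  L=16 even ✓  2≤6≤10 ✓
Π(2lᵢ+1) = 9×13×13 = 1521
triangle coeff Δ(4,6,6) = 1/15315300
Σ_t [0,4]: t=0:+1/829440 t=1:−1/25920 t=2:+1/9216 t=3:−1/25920 t=4:+1/829440 = 7/207360
(3j)²=28/2431 [(4 6 6; 0 0 0)], sign=+1
Σ_t [1,2]: t=1:−1/725760 t=2:+1/967680 = -1/2903040
(3j)²=5/3094 [(4 6 6; -1 -4 5)], sign=+1
⇒ 4πI² = 90/3179
I = (+1)√(90/3179/(4π)) = 0.04746473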